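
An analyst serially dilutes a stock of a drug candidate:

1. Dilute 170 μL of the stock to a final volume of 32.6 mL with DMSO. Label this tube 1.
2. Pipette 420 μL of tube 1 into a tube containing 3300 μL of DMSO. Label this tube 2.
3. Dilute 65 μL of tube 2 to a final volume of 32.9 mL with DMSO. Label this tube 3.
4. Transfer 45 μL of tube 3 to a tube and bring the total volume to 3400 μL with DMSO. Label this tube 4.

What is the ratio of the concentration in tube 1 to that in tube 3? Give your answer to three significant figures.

4.48 × 10^3

Step 1: 170 μL brought to 32.6 mL → factor 32600/170 = 191.76
Step 2: 420 μL + 3300 μL = 3720 μL total → factor 3720/420 = 8.8571
Step 3: 65 μL brought to 32.9 mL → factor 32900/65 = 506.15
Dilution factor to tube 1 = 191.76; to tube 3 = 8.597 × 10^5
[tube 1]/[tube 3] = (factor to tube 3)/(factor to tube 1) = 8.597 × 10^5/191.76 = 4.48 × 10^3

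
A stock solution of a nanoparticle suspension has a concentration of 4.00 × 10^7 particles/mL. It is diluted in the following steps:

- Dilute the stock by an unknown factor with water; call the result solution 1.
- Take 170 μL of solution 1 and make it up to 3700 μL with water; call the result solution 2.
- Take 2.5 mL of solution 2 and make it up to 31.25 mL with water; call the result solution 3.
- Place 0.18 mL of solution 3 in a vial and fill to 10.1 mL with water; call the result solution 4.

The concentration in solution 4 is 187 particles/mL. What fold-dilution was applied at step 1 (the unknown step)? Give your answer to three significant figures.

14.0-fold

Step 1: unknown factor x
Step 2: 170 μL brought to 3700 μL → factor 3700/170 = 21.765
Step 3: 2.5 mL brought to 31.25 mL → factor 31.25/2.5 = 12.5
Step 4: 0.18 mL brought to 10.1 mL → factor 10.1/0.18 = 56.111
Product of known-step factors = 15266
Overall factor = 4.00 × 10^7 particles/mL / (187 particles/mL) = 2.139 × 10^5
x = 2.139 × 10^5 / 15266 = 14.0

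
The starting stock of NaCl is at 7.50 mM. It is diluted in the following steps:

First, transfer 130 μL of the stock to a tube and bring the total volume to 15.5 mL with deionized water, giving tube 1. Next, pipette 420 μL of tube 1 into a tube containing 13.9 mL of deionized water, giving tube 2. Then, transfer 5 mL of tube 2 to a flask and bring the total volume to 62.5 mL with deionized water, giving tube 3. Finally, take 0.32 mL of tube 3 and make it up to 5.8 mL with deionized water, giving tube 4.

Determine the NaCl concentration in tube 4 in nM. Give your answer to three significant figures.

8.14 nM

Step 1: 130 μL brought to 15.5 mL → factor 15500/130 = 119.23
Step 2: 420 μL + 13.9 mL = 14320 μL total → factor 14320/420 = 34.095
Step 3: 5 mL brought to 62.5 mL → factor 62.5/5 = 12.5
Step 4: 0.32 mL brought to 5.8 mL → factor 5.8/0.32 = 18.125
Overall dilution factor = 119.23 × 34.095 × 12.5 × 18.125 = 9.2102 × 10^5
Final = 7.50 mM / 9.2102 × 10^5 = 8.143 × 10^-6 mM = 8.14 nM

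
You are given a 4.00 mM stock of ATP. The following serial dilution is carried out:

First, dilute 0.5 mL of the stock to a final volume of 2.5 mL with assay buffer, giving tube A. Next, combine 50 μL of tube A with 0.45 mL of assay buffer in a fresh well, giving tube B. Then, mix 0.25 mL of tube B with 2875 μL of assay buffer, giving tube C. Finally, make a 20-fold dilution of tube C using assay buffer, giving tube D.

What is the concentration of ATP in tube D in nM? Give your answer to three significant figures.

Step 1: 0.5 mL brought to 2.5 mL → factor 2.5/0.5 = 5
Step 2: 50 μL + 0.45 mL = 500 μL total → factor 500/50 = 10
Step 3: 0.25 mL + 2875 μL = 3.125 mL total → factor 3.125/0.25 = 12.5
Step 4: 20-fold → factor 20
Overall dilution factor = 5 × 10 × 12.5 × 20 = 12500
Final = 4.00 mM / 12500 = 0.0003200 mM = 320 nM

320 nM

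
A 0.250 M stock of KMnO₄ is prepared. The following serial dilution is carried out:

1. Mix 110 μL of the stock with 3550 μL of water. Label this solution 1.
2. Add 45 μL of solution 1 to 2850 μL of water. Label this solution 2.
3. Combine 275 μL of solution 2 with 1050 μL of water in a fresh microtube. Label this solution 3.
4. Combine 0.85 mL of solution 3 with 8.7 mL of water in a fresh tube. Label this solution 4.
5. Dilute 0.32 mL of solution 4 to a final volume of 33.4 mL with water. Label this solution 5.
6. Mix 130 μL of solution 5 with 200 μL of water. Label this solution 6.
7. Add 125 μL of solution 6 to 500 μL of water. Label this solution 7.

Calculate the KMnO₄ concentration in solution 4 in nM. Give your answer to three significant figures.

2.16 × 10^3 nM

Step 1: 110 μL + 3550 μL = 3660 μL total → factor 3660/110 = 33.273
Step 2: 45 μL + 2850 μL = 2895 μL total → factor 2895/45 = 64.333
Step 3: 275 μL + 1050 μL = 1325 μL total → factor 1325/275 = 4.8182
Step 4: 0.85 mL + 8.7 mL = 9.55 mL total → factor 9.55/0.85 = 11.235
Dilution factor through solution 4 = 33.273 × 64.333 × 4.8182 × 11.235 = 1.1588 × 10^5
[solution 4] = 0.250 M / 1.1588 × 10^5 = 2.157 × 10^-6 M = 2.16 × 10^3 nM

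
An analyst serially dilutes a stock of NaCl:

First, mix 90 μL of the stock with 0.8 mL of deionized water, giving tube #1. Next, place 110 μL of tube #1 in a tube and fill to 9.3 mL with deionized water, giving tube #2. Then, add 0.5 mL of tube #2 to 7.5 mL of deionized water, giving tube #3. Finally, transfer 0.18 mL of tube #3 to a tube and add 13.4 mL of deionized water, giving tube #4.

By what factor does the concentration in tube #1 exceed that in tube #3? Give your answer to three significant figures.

1.35 × 10^3

Step 1: 90 μL + 0.8 mL = 890 μL total → factor 890/90 = 9.8889
Step 2: 110 μL brought to 9.3 mL → factor 9300/110 = 84.545
Step 3: 0.5 mL + 7.5 mL = 8 mL total → factor 8/0.5 = 16
Dilution factor to tube #1 = 9.8889; to tube #3 = 13377
[tube #1]/[tube #3] = (factor to tube #3)/(factor to tube #1) = 13377/9.8889 = 1.35 × 10^3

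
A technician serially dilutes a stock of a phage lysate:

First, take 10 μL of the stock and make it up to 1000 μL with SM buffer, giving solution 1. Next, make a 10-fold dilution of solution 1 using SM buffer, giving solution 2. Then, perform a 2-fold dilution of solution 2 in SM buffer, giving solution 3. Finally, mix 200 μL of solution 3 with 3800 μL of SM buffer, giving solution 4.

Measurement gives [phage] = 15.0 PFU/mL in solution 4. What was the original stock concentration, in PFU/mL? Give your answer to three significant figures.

6.00 × 10^5 PFU/mL

Step 1: 10 μL brought to 1000 μL → factor 1000/10 = 100
Step 2: 10-fold → factor 10
Step 3: 2-fold → factor 2
Step 4: 200 μL + 3800 μL = 4000 μL total → factor 4000/200 = 20
Overall dilution factor = 100 × 10 × 2 × 20 = 40000
Stock = 15.0 PFU/mL × 40000 = 6.00 × 10^5 PFU/mL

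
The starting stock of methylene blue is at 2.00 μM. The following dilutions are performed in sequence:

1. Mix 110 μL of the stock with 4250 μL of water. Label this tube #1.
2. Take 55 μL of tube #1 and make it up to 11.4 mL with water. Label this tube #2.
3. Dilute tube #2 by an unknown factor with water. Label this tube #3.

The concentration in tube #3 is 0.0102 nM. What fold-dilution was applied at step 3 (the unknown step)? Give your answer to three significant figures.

23.9-fold

Step 1: 110 μL + 4250 μL = 4360 μL total → factor 4360/110 = 39.636
Step 2: 55 μL brought to 11.4 mL → factor 11400/55 = 207.27
Step 3: unknown factor x
Product of known-step factors = 8215.5
Overall factor = 2.00 μM / (0.0102 nM) = 1.9608 × 10^5
x = 1.9608 × 10^5 / 8215.5 = 23.9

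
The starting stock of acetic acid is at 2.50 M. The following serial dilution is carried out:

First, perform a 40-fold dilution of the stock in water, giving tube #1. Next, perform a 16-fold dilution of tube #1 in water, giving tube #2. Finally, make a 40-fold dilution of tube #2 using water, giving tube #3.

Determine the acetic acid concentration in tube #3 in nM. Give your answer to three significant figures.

Step 1: 40-fold → factor 40
Step 2: 16-fold → factor 16
Step 3: 40-fold → factor 40
Overall dilution factor = 40 × 16 × 40 = 25600
Final = 2.50 M / 25600 = 9.766 × 10^-5 M = 9.77 × 10^4 nM

9.77 × 10^4 nM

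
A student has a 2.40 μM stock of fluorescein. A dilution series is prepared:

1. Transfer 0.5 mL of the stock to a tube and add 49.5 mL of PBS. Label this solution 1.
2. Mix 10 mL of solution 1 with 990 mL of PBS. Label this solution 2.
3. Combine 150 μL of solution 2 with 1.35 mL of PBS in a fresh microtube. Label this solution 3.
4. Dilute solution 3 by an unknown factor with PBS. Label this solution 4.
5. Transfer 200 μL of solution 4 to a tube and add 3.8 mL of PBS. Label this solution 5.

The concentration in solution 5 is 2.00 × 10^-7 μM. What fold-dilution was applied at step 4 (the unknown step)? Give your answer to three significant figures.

Step 1: 0.5 mL + 49.5 mL = 50 mL total → factor 50/0.5 = 100
Step 2: 10 mL + 990 mL = 1000 mL total → factor 1000/10 = 100
Step 3: 150 μL + 1.35 mL = 1500 μL total → factor 1500/150 = 10
Step 4: unknown factor x
Step 5: 200 μL + 3.8 mL = 4000 μL total → factor 4000/200 = 20
Product of known-step factors = 2 × 10^6
Overall factor = 2.40 μM / (2.00 × 10^-7 μM) = 1.2 × 10^7
x = 1.2 × 10^7 / 2 × 10^6 = 6.00

6.00-fold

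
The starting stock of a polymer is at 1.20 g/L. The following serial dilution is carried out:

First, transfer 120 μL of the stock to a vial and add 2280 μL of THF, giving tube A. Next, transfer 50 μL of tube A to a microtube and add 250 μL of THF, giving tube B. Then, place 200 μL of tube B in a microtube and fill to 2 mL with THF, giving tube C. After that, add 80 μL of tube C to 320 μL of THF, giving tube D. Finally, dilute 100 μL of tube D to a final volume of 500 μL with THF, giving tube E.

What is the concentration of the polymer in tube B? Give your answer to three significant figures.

Step 1: 120 μL + 2280 μL = 2400 μL total → factor 2400/120 = 20
Step 2: 50 μL + 250 μL = 300 μL total → factor 300/50 = 6
Dilution factor through tube B = 20 × 6 = 120
[tube B] = 1.20 g/L / 120 = 0.0100 g/L

0.0100 g/L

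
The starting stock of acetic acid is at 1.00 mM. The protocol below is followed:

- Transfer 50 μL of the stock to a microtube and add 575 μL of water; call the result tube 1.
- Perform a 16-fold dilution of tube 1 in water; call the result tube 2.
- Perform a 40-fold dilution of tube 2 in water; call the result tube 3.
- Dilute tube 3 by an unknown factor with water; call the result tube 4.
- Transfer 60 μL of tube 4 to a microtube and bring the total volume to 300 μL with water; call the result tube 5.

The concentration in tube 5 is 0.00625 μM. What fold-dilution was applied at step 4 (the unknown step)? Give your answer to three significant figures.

Step 1: 50 μL + 575 μL = 625 μL total → factor 625/50 = 12.5
Step 2: 16-fold → factor 16
Step 3: 40-fold → factor 40
Step 4: unknown factor x
Step 5: 60 μL brought to 300 μL → factor 300/60 = 5
Product of known-step factors = 40000
Overall factor = 1.00 mM / (0.00625 μM) = 1.6 × 10^5
x = 1.6 × 10^5 / 40000 = 4.00

4.00-fold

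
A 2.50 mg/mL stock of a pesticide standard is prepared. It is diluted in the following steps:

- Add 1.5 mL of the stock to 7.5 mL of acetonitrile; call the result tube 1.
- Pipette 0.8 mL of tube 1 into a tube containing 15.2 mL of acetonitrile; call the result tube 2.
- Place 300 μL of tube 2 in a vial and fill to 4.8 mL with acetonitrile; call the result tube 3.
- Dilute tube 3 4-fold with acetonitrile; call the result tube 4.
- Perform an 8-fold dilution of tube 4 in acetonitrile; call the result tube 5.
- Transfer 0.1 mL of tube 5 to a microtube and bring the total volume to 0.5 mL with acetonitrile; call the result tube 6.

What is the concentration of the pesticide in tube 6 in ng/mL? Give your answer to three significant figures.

8.14 ng/mL

Step 1: 1.5 mL + 7.5 mL = 9 mL total → factor 9/1.5 = 6
Step 2: 0.8 mL + 15.2 mL = 16 mL total → factor 16/0.8 = 20
Step 3: 300 μL brought to 4.8 mL → factor 4800/300 = 16
Step 4: 4-fold → factor 4
Step 5: 8-fold → factor 8
Step 6: 0.1 mL brought to 0.5 mL → factor 0.5/0.1 = 5
Overall dilution factor = 6 × 20 × 16 × 4 × 8 × 5 = 3.072 × 10^5
Final = 2.50 mg/mL / 3.072 × 10^5 = 8.138 × 10^-6 mg/mL = 8.14 ng/mL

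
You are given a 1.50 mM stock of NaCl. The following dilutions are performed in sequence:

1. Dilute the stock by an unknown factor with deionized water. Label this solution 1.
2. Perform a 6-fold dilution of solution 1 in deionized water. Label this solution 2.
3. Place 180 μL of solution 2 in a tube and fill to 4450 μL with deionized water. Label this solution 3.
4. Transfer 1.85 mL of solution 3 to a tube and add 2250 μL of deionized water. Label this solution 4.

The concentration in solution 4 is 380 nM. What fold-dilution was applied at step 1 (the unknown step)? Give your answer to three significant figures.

12.0-fold

Step 1: unknown factor x
Step 2: 6-fold → factor 6
Step 3: 180 μL brought to 4450 μL → factor 4450/180 = 24.722
Step 4: 1.85 mL + 2250 μL = 4.1 mL total → factor 4.1/1.85 = 2.2162
Product of known-step factors = 328.74
Overall factor = 1.50 mM / (380 nM) = 3947.4
x = 3947.4 / 328.74 = 12.0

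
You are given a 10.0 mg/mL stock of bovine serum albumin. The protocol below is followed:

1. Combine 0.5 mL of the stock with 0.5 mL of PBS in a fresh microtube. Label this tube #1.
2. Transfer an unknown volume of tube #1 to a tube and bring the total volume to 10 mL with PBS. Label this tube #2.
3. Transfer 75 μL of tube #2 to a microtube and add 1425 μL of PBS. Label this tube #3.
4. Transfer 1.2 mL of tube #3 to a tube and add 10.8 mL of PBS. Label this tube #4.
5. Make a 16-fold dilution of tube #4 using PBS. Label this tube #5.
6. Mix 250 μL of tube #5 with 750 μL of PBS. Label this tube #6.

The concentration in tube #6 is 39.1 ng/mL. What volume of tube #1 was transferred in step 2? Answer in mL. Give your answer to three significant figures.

Step 1: 0.5 mL + 0.5 mL = 1 mL total → factor 1/0.5 = 2
Step 2: v brought to 10 mL → factor = 10 mL/v
Step 3: 75 μL + 1425 μL = 1500 μL total → factor 1500/75 = 20
Step 4: 1.2 mL + 10.8 mL = 12 mL total → factor 12/1.2 = 10
Step 5: 16-fold → factor 16
Step 6: 250 μL + 750 μL = 1000 μL total → factor 1000/250 = 4
Product of known-step factors = 25600
Overall factor = 10.0 mg/mL / (39.1 ng/mL) = 2.5575 × 10^5
Step-2 factor = 2.5575 × 10^5 / 25600 = 9.9904
v = 10 mL / 9.9904 = 1.00 mL

1.00 mL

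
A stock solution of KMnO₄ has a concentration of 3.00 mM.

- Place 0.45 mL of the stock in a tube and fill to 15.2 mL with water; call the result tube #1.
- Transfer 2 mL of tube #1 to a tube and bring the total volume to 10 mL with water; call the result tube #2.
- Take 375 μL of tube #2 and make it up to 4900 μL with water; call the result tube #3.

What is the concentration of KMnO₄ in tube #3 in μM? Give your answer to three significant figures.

Step 1: 0.45 mL brought to 15.2 mL → factor 15.2/0.45 = 33.778
Step 2: 2 mL brought to 10 mL → factor 10/2 = 5
Step 3: 375 μL brought to 4900 μL → factor 4900/375 = 13.067
Overall dilution factor = 33.778 × 5 × 13.067 = 2206.8
Final = 3.00 mM / 2206.8 = 0.001359 mM = 1.36 μM

1.36 μM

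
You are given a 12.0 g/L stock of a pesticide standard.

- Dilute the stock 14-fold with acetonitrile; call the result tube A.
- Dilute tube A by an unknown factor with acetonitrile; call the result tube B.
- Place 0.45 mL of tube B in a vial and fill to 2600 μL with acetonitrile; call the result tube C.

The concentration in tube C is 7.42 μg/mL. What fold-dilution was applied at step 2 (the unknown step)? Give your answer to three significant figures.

Step 1: 14-fold → factor 14
Step 2: unknown factor x
Step 3: 0.45 mL brought to 2600 μL → factor 2.6/0.45 = 5.7778
Product of known-step factors = 80.889
Overall factor = 12.0 g/L / (7.42 μg/mL) = 1617.3
x = 1617.3 / 80.889 = 20.0

20.0-fold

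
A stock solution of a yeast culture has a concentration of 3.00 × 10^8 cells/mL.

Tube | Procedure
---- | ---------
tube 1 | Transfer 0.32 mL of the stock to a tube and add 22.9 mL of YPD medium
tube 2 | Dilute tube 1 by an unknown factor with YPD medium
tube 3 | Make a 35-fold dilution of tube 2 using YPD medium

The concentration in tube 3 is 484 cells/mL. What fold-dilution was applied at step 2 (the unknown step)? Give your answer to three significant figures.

Step 1: 0.32 mL + 22.9 mL = 23.22 mL total → factor 23.22/0.32 = 72.562
Step 2: unknown factor x
Step 3: 35-fold → factor 35
Product of known-step factors = 2539.7
Overall factor = 3.00 × 10^8 cells/mL / (484 cells/mL) = 6.1983 × 10^5
x = 6.1983 × 10^5 / 2539.7 = 244

244-fold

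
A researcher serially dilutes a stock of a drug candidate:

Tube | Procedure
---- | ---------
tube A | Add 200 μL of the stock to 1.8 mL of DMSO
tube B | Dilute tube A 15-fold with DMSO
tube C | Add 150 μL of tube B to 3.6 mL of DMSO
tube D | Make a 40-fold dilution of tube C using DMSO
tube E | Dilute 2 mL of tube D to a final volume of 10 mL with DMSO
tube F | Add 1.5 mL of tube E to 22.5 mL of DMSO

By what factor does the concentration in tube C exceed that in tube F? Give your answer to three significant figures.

3.20 × 10^3

Step 1: 200 μL + 1.8 mL = 2000 μL total → factor 2000/200 = 10
Step 2: 15-fold → factor 15
Step 3: 150 μL + 3.6 mL = 3750 μL total → factor 3750/150 = 25
Step 4: 40-fold → factor 40
Step 5: 2 mL brought to 10 mL → factor 10/2 = 5
Step 6: 1.5 mL + 22.5 mL = 24 mL total → factor 24/1.5 = 16
Dilution factor to tube C = 3750; to tube F = 1.2 × 10^7
[tube C]/[tube F] = (factor to tube F)/(factor to tube C) = 1.2 × 10^7/3750 = 3.20 × 10^3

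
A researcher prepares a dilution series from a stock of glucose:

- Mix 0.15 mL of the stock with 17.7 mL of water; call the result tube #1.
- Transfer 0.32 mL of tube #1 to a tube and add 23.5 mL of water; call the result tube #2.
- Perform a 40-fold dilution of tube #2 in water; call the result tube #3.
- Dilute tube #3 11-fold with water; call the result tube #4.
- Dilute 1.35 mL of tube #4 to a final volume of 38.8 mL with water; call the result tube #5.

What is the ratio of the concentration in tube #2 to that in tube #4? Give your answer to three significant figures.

440

Step 1: 0.15 mL + 17.7 mL = 17.85 mL total → factor 17.85/0.15 = 119
Step 2: 0.32 mL + 23.5 mL = 23.82 mL total → factor 23.82/0.32 = 74.438
Step 3: 40-fold → factor 40
Step 4: 11-fold → factor 11
Dilution factor to tube #2 = 8858.1; to tube #4 = 3.8975 × 10^6
[tube #2]/[tube #4] = (factor to tube #4)/(factor to tube #2) = 3.8975 × 10^6/8858.1 = 440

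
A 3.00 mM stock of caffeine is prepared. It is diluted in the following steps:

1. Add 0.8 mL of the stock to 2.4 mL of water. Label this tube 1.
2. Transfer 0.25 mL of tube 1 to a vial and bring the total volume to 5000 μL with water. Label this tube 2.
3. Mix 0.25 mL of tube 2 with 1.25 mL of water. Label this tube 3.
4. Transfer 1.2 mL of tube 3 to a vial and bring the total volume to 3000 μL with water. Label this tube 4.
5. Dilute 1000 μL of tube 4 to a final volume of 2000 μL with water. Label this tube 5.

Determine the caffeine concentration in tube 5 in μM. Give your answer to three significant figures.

1.25 μM

Step 1: 0.8 mL + 2.4 mL = 3.2 mL total → factor 3.2/0.8 = 4
Step 2: 0.25 mL brought to 5000 μL → factor 5/0.25 = 20
Step 3: 0.25 mL + 1.25 mL = 1.5 mL total → factor 1.5/0.25 = 6
Step 4: 1.2 mL brought to 3000 μL → factor 3/1.2 = 2.5
Step 5: 1000 μL brought to 2000 μL → factor 2000/1000 = 2
Overall dilution factor = 4 × 20 × 6 × 2.5 × 2 = 2400
Final = 3.00 mM / 2400 = 0.001250 mM = 1.25 μM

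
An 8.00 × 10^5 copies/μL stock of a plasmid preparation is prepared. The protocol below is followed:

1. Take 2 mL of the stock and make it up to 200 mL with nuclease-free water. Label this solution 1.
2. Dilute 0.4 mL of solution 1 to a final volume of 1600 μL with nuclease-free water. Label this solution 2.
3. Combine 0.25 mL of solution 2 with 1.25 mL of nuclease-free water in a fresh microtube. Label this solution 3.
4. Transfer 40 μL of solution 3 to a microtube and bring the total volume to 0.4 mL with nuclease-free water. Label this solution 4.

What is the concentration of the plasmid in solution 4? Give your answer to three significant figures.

Step 1: 2 mL brought to 200 mL → factor 200/2 = 100
Step 2: 0.4 mL brought to 1600 μL → factor 1.6/0.4 = 4
Step 3: 0.25 mL + 1.25 mL = 1.5 mL total → factor 1.5/0.25 = 6
Step 4: 40 μL brought to 0.4 mL → factor 400/40 = 10
Overall dilution factor = 100 × 4 × 6 × 10 = 24000
Final = 8.00 × 10^5 copies/μL / 24000 = 33.3 copies/μL

33.3 copies/μL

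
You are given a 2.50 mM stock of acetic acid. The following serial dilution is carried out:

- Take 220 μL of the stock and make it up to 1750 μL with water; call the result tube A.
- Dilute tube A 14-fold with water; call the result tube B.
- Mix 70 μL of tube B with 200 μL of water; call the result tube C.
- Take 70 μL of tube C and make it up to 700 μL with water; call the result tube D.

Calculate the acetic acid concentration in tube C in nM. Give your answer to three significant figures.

5.82 × 10^3 nM

Step 1: 220 μL brought to 1750 μL → factor 1750/220 = 7.9545
Step 2: 14-fold → factor 14
Step 3: 70 μL + 200 μL = 270 μL total → factor 270/70 = 3.8571
Dilution factor through tube C = 7.9545 × 14 × 3.8571 = 429.55
[tube C] = 2.50 mM / 429.55 = 0.005820 mM = 5.82 × 10^3 nM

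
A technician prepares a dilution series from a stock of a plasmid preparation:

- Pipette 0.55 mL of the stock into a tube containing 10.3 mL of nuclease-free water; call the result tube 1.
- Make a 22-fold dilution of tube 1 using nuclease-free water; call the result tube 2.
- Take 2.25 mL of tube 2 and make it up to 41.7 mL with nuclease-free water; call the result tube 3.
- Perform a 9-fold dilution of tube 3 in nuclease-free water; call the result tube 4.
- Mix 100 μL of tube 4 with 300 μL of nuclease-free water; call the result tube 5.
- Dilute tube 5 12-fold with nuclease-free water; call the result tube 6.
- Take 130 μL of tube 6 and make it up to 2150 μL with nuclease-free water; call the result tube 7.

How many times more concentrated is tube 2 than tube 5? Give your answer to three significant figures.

Step 1: 0.55 mL + 10.3 mL = 10.85 mL total → factor 10.85/0.55 = 19.727
Step 2: 22-fold → factor 22
Step 3: 2.25 mL brought to 41.7 mL → factor 41.7/2.25 = 18.533
Step 4: 9-fold → factor 9
Step 5: 100 μL + 300 μL = 400 μL total → factor 400/100 = 4
Dilution factor to tube 2 = 434; to tube 5 = 2.8956 × 10^5
[tube 2]/[tube 5] = (factor to tube 5)/(factor to tube 2) = 2.8956 × 10^5/434 = 667

667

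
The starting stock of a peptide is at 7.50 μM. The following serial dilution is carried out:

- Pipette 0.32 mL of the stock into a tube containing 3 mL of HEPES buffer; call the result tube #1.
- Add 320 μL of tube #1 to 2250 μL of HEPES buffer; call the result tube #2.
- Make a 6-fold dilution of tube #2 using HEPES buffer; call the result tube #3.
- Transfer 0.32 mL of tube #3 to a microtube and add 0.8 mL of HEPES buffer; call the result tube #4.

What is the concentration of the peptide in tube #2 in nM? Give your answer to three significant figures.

90.0 nM

Step 1: 0.32 mL + 3 mL = 3.32 mL total → factor 3.32/0.32 = 10.375
Step 2: 320 μL + 2250 μL = 2570 μL total → factor 2570/320 = 8.0312
Dilution factor through tube #2 = 10.375 × 8.0312 = 83.324
[tube #2] = 7.50 μM / 83.324 = 0.09001 μM = 90.0 nM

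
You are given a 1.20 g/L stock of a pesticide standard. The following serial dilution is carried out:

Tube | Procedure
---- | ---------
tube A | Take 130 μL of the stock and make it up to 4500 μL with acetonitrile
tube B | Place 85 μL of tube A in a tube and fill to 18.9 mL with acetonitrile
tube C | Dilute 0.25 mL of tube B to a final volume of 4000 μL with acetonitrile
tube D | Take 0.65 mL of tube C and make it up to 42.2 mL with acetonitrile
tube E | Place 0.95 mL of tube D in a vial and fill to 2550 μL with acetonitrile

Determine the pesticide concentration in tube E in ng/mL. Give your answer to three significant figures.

0.0559 ng/mL

Step 1: 130 μL brought to 4500 μL → factor 4500/130 = 34.615
Step 2: 85 μL brought to 18.9 mL → factor 18900/85 = 222.35
Step 3: 0.25 mL brought to 4000 μL → factor 4/0.25 = 16
Step 4: 0.65 mL brought to 42.2 mL → factor 42.2/0.65 = 64.923
Step 5: 0.95 mL brought to 2550 μL → factor 2.55/0.95 = 2.6842
Overall dilution factor = 34.615 × 222.35 × 16 × 64.923 × 2.6842 = 2.1461 × 10^7
Final = 1.20 g/L / 2.1461 × 10^7 = 5.592 × 10^-8 g/L = 0.0559 ng/mL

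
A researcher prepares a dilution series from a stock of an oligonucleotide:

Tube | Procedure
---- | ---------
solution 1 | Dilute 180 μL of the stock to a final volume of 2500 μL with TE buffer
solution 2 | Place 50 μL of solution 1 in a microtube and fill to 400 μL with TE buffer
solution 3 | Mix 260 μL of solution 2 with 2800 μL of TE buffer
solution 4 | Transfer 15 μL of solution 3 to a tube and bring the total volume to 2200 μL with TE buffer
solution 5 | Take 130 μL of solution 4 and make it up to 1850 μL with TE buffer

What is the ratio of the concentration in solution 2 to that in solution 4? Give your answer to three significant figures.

Step 1: 180 μL brought to 2500 μL → factor 2500/180 = 13.889
Step 2: 50 μL brought to 400 μL → factor 400/50 = 8
Step 3: 260 μL + 2800 μL = 3060 μL total → factor 3060/260 = 11.769
Step 4: 15 μL brought to 2200 μL → factor 2200/15 = 146.67
Dilution factor to solution 2 = 111.11; to solution 4 = 1.9179 × 10^5
[solution 2]/[solution 4] = (factor to solution 4)/(factor to solution 2) = 1.9179 × 10^5/111.11 = 1.73 × 10^3

1.73 × 10^3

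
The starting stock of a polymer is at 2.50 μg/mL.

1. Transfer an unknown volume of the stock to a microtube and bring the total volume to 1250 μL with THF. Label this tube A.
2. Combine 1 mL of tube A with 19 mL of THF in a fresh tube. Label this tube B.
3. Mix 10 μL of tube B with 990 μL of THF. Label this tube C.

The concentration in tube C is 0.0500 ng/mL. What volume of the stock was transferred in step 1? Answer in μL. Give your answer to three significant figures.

50.0 μL

Step 1: v brought to 1250 μL → factor = 1250 μL/v
Step 2: 1 mL + 19 mL = 20 mL total → factor 20/1 = 20
Step 3: 10 μL + 990 μL = 1000 μL total → factor 1000/10 = 100
Product of known-step factors = 2000
Overall factor = 2.50 μg/mL / (0.0500 ng/mL) = 50000
Step-1 factor = 50000 / 2000 = 25
v = 1250 μL / 25 = 50.0 μL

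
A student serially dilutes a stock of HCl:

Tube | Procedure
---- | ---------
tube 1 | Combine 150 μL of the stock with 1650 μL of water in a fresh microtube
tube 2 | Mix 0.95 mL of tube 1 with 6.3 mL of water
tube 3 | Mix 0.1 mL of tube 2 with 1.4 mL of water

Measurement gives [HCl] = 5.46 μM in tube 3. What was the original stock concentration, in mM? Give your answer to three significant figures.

7.50 mM

Step 1: 150 μL + 1650 μL = 1800 μL total → factor 1800/150 = 12
Step 2: 0.95 mL + 6.3 mL = 7.25 mL total → factor 7.25/0.95 = 7.6316
Step 3: 0.1 mL + 1.4 mL = 1.5 mL total → factor 1.5/0.1 = 15
Overall dilution factor = 12 × 7.6316 × 15 = 1373.7
Stock = 5.46 μM × 1373.7 = 7500 μM = 7.50 mM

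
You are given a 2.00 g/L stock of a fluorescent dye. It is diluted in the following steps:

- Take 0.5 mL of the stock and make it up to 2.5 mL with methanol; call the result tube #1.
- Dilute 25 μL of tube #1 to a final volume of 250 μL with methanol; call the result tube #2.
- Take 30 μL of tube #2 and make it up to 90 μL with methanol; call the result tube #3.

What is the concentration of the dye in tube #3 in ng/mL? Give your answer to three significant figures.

1.33 × 10^4 ng/mL

Step 1: 0.5 mL brought to 2.5 mL → factor 2.5/0.5 = 5
Step 2: 25 μL brought to 250 μL → factor 250/25 = 10
Step 3: 30 μL brought to 90 μL → factor 90/30 = 3
Overall dilution factor = 5 × 10 × 3 = 150
Final = 2.00 g/L / 150 = 0.01333 g/L = 1.33 × 10^4 ng/mL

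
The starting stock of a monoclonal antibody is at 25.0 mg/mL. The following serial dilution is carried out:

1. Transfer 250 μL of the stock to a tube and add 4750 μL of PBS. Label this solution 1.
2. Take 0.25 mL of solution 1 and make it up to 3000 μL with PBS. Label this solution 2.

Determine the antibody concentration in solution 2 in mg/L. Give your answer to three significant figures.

Step 1: 250 μL + 4750 μL = 5000 μL total → factor 5000/250 = 20
Step 2: 0.25 mL brought to 3000 μL → factor 3/0.25 = 12
Overall dilution factor = 20 × 12 = 240
Final = 25.0 mg/mL / 240 = 0.1042 mg/mL = 104 mg/L

104 mg/L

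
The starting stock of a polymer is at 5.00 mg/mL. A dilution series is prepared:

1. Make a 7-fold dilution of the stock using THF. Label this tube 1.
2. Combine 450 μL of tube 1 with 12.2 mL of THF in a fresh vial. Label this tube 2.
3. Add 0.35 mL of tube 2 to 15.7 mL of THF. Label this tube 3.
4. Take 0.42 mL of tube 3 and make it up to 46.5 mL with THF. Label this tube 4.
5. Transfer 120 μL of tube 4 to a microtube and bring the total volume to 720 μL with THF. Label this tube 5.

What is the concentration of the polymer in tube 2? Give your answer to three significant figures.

0.0254 mg/mL

Step 1: 7-fold → factor 7
Step 2: 450 μL + 12.2 mL = 12650 μL total → factor 12650/450 = 28.111
Dilution factor through tube 2 = 7 × 28.111 = 196.78
[tube 2] = 5.00 mg/mL / 196.78 = 0.0254 mg/mL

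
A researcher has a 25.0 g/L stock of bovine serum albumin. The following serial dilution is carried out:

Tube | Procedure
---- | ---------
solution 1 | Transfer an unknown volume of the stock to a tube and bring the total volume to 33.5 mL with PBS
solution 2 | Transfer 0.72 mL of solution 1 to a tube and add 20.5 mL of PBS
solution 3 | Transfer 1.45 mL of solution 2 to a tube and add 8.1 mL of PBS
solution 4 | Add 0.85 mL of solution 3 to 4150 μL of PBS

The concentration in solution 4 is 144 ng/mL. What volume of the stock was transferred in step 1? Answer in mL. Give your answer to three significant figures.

0.220 mL

Step 1: v brought to 33.5 mL → factor = 33.5 mL/v
Step 2: 0.72 mL + 20.5 mL = 21.22 mL total → factor 21.22/0.72 = 29.472
Step 3: 1.45 mL + 8.1 mL = 9.55 mL total → factor 9.55/1.45 = 6.5862
Step 4: 0.85 mL + 4150 μL = 5 mL total → factor 5/0.85 = 5.8824
Product of known-step factors = 1141.8
Overall factor = 25.0 g/L / (144 ng/mL) = 1.7361 × 10^5
Step-1 factor = 1.7361 × 10^5 / 1141.8 = 152.05
v = 33.5 mL / 152.05 = 0.220 mL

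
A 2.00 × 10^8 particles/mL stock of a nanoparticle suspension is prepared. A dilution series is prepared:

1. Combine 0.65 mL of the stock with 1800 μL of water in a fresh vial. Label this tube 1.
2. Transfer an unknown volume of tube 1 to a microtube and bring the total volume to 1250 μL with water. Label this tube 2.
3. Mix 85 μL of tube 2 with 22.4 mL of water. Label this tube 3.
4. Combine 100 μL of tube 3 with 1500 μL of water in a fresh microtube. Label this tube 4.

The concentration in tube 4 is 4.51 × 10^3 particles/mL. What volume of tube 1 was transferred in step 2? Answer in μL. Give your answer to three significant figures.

Step 1: 0.65 mL + 1800 μL = 2.45 mL total → factor 2.45/0.65 = 3.7692
Step 2: v brought to 1250 μL → factor = 1250 μL/v
Step 3: 85 μL + 22.4 mL = 22485 μL total → factor 22485/85 = 264.53
Step 4: 100 μL + 1500 μL = 1600 μL total → factor 1600/100 = 16
Product of known-step factors = 15953
Overall factor = 2.00 × 10^8 particles/mL / (4.51 × 10^3 particles/mL) = 44346
Step-2 factor = 44346 / 15953 = 2.7798
v = 1250 μL / 2.7798 = 450 μL

450 μL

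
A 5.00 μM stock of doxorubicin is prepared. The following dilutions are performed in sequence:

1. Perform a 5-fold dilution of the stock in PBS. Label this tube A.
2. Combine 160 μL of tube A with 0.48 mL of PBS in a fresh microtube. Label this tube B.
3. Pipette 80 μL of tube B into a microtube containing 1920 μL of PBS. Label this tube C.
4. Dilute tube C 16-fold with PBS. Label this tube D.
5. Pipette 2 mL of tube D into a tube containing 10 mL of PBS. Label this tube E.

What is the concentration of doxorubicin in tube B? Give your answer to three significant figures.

Step 1: 5-fold → factor 5
Step 2: 160 μL + 0.48 mL = 640 μL total → factor 640/160 = 4
Dilution factor through tube B = 5 × 4 = 20
[tube B] = 5.00 μM / 20 = 0.250 μM

0.250 μM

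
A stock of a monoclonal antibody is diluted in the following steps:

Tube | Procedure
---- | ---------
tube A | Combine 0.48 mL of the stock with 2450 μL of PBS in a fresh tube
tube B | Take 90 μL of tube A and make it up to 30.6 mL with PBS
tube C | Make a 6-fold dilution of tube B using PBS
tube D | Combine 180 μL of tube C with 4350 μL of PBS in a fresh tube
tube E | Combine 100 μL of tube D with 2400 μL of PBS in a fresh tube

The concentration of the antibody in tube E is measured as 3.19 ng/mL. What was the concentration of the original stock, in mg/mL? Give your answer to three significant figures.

Step 1: 0.48 mL + 2450 μL = 2.93 mL total → factor 2.93/0.48 = 6.1042
Step 2: 90 μL brought to 30.6 mL → factor 30600/90 = 340
Step 3: 6-fold → factor 6
Step 4: 180 μL + 4350 μL = 4530 μL total → factor 4530/180 = 25.167
Step 5: 100 μL + 2400 μL = 2500 μL total → factor 2500/100 = 25
Overall dilution factor = 6.1042 × 340 × 6 × 25.167 × 25 = 7.8347 × 10^6
Stock = 3.19 ng/mL × 7.8347 × 10^6 = 2.499 × 10^7 ng/mL = 25.0 mg/mL

25.0 mg/mL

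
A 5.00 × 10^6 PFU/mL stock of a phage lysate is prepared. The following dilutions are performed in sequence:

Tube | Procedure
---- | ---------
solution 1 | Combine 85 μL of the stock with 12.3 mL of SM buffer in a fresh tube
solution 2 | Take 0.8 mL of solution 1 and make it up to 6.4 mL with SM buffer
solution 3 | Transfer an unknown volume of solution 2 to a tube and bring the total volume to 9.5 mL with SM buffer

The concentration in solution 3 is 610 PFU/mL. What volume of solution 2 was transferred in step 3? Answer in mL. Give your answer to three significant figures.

1.35 mL

Step 1: 85 μL + 12.3 mL = 12385 μL total → factor 12385/85 = 145.71
Step 2: 0.8 mL brought to 6.4 mL → factor 6.4/0.8 = 8
Step 3: v brought to 9.5 mL → factor = 9.5 mL/v
Product of known-step factors = 1165.6
Overall factor = 5.00 × 10^6 PFU/mL / (610 PFU/mL) = 8196.7
Step-3 factor = 8196.7 / 1165.6 = 7.0319
v = 9.5 mL / 7.0319 = 1.35 mL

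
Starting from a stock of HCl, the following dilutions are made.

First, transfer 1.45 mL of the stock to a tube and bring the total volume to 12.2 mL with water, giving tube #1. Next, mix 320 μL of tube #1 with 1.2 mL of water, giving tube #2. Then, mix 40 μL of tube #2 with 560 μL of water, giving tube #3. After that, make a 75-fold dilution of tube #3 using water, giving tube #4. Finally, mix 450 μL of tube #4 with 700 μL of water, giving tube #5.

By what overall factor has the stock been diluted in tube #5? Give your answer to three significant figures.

1.15 × 10^5

Step 1: 1.45 mL brought to 12.2 mL → factor 12.2/1.45 = 8.4138
Step 2: 320 μL + 1.2 mL = 1520 μL total → factor 1520/320 = 4.75
Step 3: 40 μL + 560 μL = 600 μL total → factor 600/40 = 15
Step 4: 75-fold → factor 75
Step 5: 450 μL + 700 μL = 1150 μL total → factor 1150/450 = 2.5556
Overall dilution factor = 8.4138 × 4.75 × 15 × 75 × 2.5556 = 1.149 × 10^5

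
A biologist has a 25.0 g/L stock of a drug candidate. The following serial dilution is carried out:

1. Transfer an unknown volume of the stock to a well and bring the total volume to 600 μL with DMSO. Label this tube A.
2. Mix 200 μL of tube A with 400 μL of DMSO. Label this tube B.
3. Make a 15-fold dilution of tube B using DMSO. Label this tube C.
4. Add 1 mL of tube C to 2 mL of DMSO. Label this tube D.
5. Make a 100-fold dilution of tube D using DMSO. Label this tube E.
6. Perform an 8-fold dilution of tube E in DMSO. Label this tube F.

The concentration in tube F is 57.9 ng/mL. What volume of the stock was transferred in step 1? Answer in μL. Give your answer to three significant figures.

Step 1: v brought to 600 μL → factor = 600 μL/v
Step 2: 200 μL + 400 μL = 600 μL total → factor 600/200 = 3
Step 3: 15-fold → factor 15
Step 4: 1 mL + 2 mL = 3 mL total → factor 3/1 = 3
Step 5: 100-fold → factor 100
Step 6: 8-fold → factor 8
Product of known-step factors = 1.08 × 10^5
Overall factor = 25.0 g/L / (57.9 ng/mL) = 4.3178 × 10^5
Step-1 factor = 4.3178 × 10^5 / 1.08 × 10^5 = 3.998
v = 600 μL / 3.998 = 150 μL

150 μL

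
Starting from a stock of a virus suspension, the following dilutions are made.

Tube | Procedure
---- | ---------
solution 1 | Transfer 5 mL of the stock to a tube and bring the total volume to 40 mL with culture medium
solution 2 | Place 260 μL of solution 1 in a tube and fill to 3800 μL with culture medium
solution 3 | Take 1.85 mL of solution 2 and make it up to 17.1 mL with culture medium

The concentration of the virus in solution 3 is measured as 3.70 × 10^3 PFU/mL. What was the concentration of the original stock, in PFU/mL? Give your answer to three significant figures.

4.00 × 10^6 PFU/mL

Step 1: 5 mL brought to 40 mL → factor 40/5 = 8
Step 2: 260 μL brought to 3800 μL → factor 3800/260 = 14.615
Step 3: 1.85 mL brought to 17.1 mL → factor 17.1/1.85 = 9.2432
Overall dilution factor = 8 × 14.615 × 9.2432 = 1080.7
Stock = 3.70 × 10^3 PFU/mL × 1080.7 = 4.00 × 10^6 PFU/mL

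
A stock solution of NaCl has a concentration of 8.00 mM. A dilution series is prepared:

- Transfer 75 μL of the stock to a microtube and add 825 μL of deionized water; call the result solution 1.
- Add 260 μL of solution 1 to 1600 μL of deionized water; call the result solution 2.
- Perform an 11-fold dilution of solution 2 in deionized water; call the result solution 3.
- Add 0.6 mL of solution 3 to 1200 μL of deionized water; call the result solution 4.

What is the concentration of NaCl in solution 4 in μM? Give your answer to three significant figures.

Step 1: 75 μL + 825 μL = 900 μL total → factor 900/75 = 12
Step 2: 260 μL + 1600 μL = 1860 μL total → factor 1860/260 = 7.1538
Step 3: 11-fold → factor 11
Step 4: 0.6 mL + 1200 μL = 1.8 mL total → factor 1.8/0.6 = 3
Overall dilution factor = 12 × 7.1538 × 11 × 3 = 2832.9
Final = 8.00 mM / 2832.9 = 0.002824 mM = 2.82 μM

2.82 μM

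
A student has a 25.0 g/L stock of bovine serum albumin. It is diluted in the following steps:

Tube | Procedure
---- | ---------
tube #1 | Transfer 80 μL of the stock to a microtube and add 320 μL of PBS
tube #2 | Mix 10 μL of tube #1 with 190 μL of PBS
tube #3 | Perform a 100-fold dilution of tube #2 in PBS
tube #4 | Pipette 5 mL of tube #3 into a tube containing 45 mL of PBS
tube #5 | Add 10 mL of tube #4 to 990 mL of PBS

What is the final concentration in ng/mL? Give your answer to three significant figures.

Step 1: 80 μL + 320 μL = 400 μL total → factor 400/80 = 5
Step 2: 10 μL + 190 μL = 200 μL total → factor 200/10 = 20
Step 3: 100-fold → factor 100
Step 4: 5 mL + 45 mL = 50 mL total → factor 50/5 = 10
Step 5: 10 mL + 990 mL = 1000 mL total → factor 1000/10 = 100
Overall dilution factor = 5 × 20 × 100 × 10 × 100 = 1 × 10^7
Final = 25.0 g/L / 1 × 10^7 = 2.500 × 10^-6 g/L = 2.50 ng/mL

2.50 ng/mL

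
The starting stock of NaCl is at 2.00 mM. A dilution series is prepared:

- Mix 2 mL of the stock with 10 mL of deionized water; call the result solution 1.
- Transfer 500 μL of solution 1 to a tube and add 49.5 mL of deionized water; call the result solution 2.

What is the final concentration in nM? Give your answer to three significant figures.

Step 1: 2 mL + 10 mL = 12 mL total → factor 12/2 = 6
Step 2: 500 μL + 49.5 mL = 50000 μL total → factor 50000/500 = 100
Overall dilution factor = 6 × 100 = 600
Final = 2.00 mM / 600 = 0.003333 mM = 3.33 × 10^3 nM

3.33 × 10^3 nM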